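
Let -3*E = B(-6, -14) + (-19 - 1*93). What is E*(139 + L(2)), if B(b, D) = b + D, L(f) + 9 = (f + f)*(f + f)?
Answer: 6424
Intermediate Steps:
L(f) = -9 + 4*f**2 (L(f) = -9 + (f + f)*(f + f) = -9 + (2*f)*(2*f) = -9 + 4*f**2)
B(b, D) = D + b
E = 44 (E = -((-14 - 6) + (-19 - 1*93))/3 = -(-20 + (-19 - 93))/3 = -(-20 - 112)/3 = -1/3*(-132) = 44)
E*(139 + L(2)) = 44*(139 + (-9 + 4*2**2)) = 44*(139 + (-9 + 4*4)) = 44*(139 + (-9 + 16)) = 44*(139 + 7) = 44*146 = 6424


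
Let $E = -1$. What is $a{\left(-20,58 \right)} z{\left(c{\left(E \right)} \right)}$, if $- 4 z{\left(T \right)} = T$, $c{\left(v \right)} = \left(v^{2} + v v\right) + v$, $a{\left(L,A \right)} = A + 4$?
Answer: $- \frac{31}{2} \approx -15.5$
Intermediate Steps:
$a{\left(L,A \right)} = 4 + A$
$c{\left(v \right)} = v + 2 v^{2}$ ($c{\left(v \right)} = \left(v^{2} + v^{2}\right) + v = 2 v^{2} + v = v + 2 v^{2}$)
$z{\left(T \right)} = - \frac{T}{4}$
$a{\left(-20,58 \right)} z{\left(c{\left(E \right)} \right)} = \left(4 + 58\right) \left(- \frac{\left(-1\right) \left(1 + 2 \left(-1\right)\right)}{4}\right) = 62 \left(- \frac{\left(-1\right) \left(1 - 2\right)}{4}\right) = 62 \left(- \frac{\left(-1\right) \left(-1\right)}{4}\right) = 62 \left(\left(- \frac{1}{4}\right) 1\right) = 62 \left(- \frac{1}{4}\right) = - \frac{31}{2}$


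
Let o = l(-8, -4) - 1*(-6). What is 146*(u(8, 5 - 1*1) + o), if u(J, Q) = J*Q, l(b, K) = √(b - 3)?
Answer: 5548 + 146*I*√11 ≈ 5548.0 + 484.23*I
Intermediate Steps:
l(b, K) = √(-3 + b)
o = 6 + I*√11 (o = √(-3 - 8) - 1*(-6) = √(-11) + 6 = I*√11 + 6 = 6 + I*√11 ≈ 6.0 + 3.3166*I)
146*(u(8, 5 - 1*1) + o) = 146*(8*(5 - 1*1) + (6 + I*√11)) = 146*(8*(5 - 1) + (6 + I*√11)) = 146*(8*4 + (6 + I*√11)) = 146*(32 + (6 + I*√11)) = 146*(38 + I*√11) = 5548 + 146*I*√11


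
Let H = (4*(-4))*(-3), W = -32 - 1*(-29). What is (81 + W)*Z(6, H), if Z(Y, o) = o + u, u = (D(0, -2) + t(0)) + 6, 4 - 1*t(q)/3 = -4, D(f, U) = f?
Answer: 6084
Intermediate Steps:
t(q) = 24 (t(q) = 12 - 3*(-4) = 12 + 12 = 24)
u = 30 (u = (0 + 24) + 6 = 24 + 6 = 30)
W = -3 (W = -32 + 29 = -3)
H = 48 (H = -16*(-3) = 48)
Z(Y, o) = 30 + o (Z(Y, o) = o + 30 = 30 + o)
(81 + W)*Z(6, H) = (81 - 3)*(30 + 48) = 78*78 = 6084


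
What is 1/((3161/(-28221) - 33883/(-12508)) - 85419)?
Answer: -352988268/30150988189937 ≈ -1.1707e-5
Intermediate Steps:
1/((3161/(-28221) - 33883/(-12508)) - 85419) = 1/((3161*(-1/28221) - 33883*(-1/12508)) - 85419) = 1/((-3161/28221 + 33883/12508) - 85419) = 1/(916674355/352988268 - 85419) = 1/(-30150988189937/352988268) = -352988268/30150988189937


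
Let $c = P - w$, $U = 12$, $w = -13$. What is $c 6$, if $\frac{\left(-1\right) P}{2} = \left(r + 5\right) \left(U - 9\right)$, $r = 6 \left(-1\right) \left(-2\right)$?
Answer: $-534$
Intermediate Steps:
$r = 12$ ($r = \left(-6\right) \left(-2\right) = 12$)
$P = -102$ ($P = - 2 \left(12 + 5\right) \left(12 - 9\right) = - 2 \cdot 17 \cdot 3 = \left(-2\right) 51 = -102$)
$c = -89$ ($c = -102 - -13 = -102 + 13 = -89$)
$c 6 = \left(-89\right) 6 = -534$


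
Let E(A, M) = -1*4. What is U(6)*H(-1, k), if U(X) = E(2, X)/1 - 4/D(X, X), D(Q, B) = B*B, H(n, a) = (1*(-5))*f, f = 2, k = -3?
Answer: 370/9 ≈ 41.111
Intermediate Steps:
H(n, a) = -10 (H(n, a) = (1*(-5))*2 = -5*2 = -10)
D(Q, B) = B**2
E(A, M) = -4
U(X) = -4 - 4/X**2 (U(X) = -4/1 - 4/X**2 = -4*1 - 4/X**2 = -4 - 4/X**2)
U(6)*H(-1, k) = (-4 - 4/6**2)*(-10) = (-4 - 4*1/36)*(-10) = (-4 - 1/9)*(-10) = -37/9*(-10) = 370/9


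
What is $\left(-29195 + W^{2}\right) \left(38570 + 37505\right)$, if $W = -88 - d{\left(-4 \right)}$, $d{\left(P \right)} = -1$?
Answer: $-1645197950$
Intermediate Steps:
$W = -87$ ($W = -88 - -1 = -88 + 1 = -87$)
$\left(-29195 + W^{2}\right) \left(38570 + 37505\right) = \left(-29195 + \left(-87\right)^{2}\right) \left(38570 + 37505\right) = \left(-29195 + 7569\right) 76075 = \left(-21626\right) 76075 = -1645197950$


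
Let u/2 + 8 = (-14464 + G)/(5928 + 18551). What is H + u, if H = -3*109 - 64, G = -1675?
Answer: -9995231/24479 ≈ -408.32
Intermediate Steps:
H = -391 (H = -327 - 64 = -391)
u = -423942/24479 (u = -16 + 2*((-14464 - 1675)/(5928 + 18551)) = -16 + 2*(-16139/24479) = -16 - 32278/24479 = -423942/24479 ≈ -17.319)
H + u = -391 - 423942/24479 = -9995231/24479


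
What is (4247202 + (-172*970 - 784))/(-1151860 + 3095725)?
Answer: 4079578/1943865 ≈ 2.0987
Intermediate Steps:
(4247202 + (-172*970 - 784))/(-1151860 + 3095725) = (4247202 + (-166840 - 784))/1943865 = (4247202 - 167624)*(1/1943865) = 4079578*(1/1943865) = 4079578/1943865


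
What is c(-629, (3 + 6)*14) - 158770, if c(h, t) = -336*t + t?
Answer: -200980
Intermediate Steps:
c(h, t) = -335*t
c(-629, (3 + 6)*14) - 158770 = -335*(3 + 6)*14 - 158770 = -3015*14 - 158770 = -335*126 - 158770 = -42210 - 158770 = -200980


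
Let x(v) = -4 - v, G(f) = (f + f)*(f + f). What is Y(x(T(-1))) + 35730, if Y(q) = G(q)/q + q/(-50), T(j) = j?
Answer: 1785903/50 ≈ 35718.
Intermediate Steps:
G(f) = 4*f² (G(f) = (2*f)*(2*f) = 4*f²)
Y(q) = 199*q/50 (Y(q) = (4*q²)/q + q/(-50) = 4*q + q*(-1/50) = 4*q - q/50 = 199*q/50)
Y(x(T(-1))) + 35730 = 199*(-4 - 1*(-1))/50 + 35730 = 199*(-4 + 1)/50 + 35730 = (199/50)*(-3) + 35730 = -597/50 + 35730 = 1785903/50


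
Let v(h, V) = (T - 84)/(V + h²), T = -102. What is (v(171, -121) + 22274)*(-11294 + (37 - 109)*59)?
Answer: -2520207935537/7280 ≈ -3.4618e+8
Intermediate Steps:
v(h, V) = -186/(V + h²) (v(h, V) = (-102 - 84)/(V + h²) = -186/(V + h²))
(v(171, -121) + 22274)*(-11294 + (37 - 109)*59) = (-186/(-121 + 171²) + 22274)*(-11294 + (37 - 109)*59) = (-186/(-121 + 29241) + 22274)*(-11294 - 72*59) = (-186/29120 + 22274)*(-11294 - 4248) = (-186*1/29120 + 22274)*(-15542) = (-93/14560 + 22274)*(-15542) = (324309347/14560)*(-15542) = -2520207935537/7280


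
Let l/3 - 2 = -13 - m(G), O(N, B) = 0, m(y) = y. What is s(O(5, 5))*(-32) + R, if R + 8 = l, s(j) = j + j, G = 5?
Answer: -56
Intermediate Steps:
s(j) = 2*j
l = -48 (l = 6 + 3*(-13 - 1*5) = 6 + 3*(-13 - 5) = 6 + 3*(-18) = 6 - 54 = -48)
R = -56 (R = -8 - 48 = -56)
s(O(5, 5))*(-32) + R = (2*0)*(-32) - 56 = 0*(-32) - 56 = 0 - 56 = -56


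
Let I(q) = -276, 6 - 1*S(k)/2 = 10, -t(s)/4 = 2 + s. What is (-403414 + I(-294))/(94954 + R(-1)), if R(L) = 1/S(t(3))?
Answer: -3229520/759631 ≈ -4.2514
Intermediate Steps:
t(s) = -8 - 4*s (t(s) = -4*(2 + s) = -8 - 4*s)
S(k) = -8 (S(k) = 12 - 2*10 = 12 - 20 = -8)
R(L) = -1/8 (R(L) = 1/(-8) = -1/8)
(-403414 + I(-294))/(94954 + R(-1)) = (-403414 - 276)/(94954 - 1/8) = -403690/759631/8 = -403690*8/759631 = -3229520/759631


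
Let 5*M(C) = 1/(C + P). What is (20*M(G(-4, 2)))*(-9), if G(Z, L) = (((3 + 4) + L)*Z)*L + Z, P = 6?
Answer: 18/35 ≈ 0.51429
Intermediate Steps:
G(Z, L) = Z + L*Z*(7 + L) (G(Z, L) = ((7 + L)*Z)*L + Z = (Z*(7 + L))*L + Z = L*Z*(7 + L) + Z = Z + L*Z*(7 + L))
M(C) = 1/(5*(6 + C)) (M(C) = 1/(5*(C + 6)) = 1/(5*(6 + C)))
(20*M(G(-4, 2)))*(-9) = (20*(1/(5*(6 - 4*(1 + 2**2 + 7*2)))))*(-9) = (20*(1/(5*(6 - 4*(1 + 4 + 14)))))*(-9) = (20*(1/(5*(6 - 4*19))))*(-9) = (20*(1/(5*(6 - 76))))*(-9) = (20*((1/5)/(-70)))*(-9) = (20*((1/5)*(-1/70)))*(-9) = (20*(-1/350))*(-9) = -2/35*(-9) = 18/35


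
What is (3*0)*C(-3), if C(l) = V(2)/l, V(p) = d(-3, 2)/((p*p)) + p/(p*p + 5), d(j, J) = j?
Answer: 0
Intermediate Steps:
V(p) = -3/p² + p/(5 + p²) (V(p) = -3/p² + p/(p*p + 5) = -3/p² + p/(p² + 5) = -3/p² + p/(5 + p²))
C(l) = -19/(36*l) (C(l) = ((-15 + 2³ - 3*2²)/(2²*(5 + 2²)))/l = ((-15 + 8 - 3*4)/(4*(5 + 4)))/l = ((¼)*(-15 + 8 - 12)/9)/l = ((¼)*(⅑)*(-19))/l = -19/(36*l))
(3*0)*C(-3) = (3*0)*(-19/36/(-3)) = 0*(-19/36*(-⅓)) = 0*(19/108) = 0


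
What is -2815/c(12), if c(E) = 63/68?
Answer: -191420/63 ≈ -3038.4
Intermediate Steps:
c(E) = 63/68 (c(E) = 63*(1/68) = 63/68)
-2815/c(12) = -2815/63/68 = -2815*68/63 = -191420/63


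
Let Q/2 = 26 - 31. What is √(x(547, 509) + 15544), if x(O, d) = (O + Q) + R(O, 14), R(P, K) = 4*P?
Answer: √18269 ≈ 135.16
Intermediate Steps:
Q = -10 (Q = 2*(26 - 31) = 2*(-5) = -10)
x(O, d) = -10 + 5*O (x(O, d) = (O - 10) + 4*O = (-10 + O) + 4*O = -10 + 5*O)
√(x(547, 509) + 15544) = √((-10 + 5*547) + 15544) = √((-10 + 2735) + 15544) = √(2725 + 15544) = √18269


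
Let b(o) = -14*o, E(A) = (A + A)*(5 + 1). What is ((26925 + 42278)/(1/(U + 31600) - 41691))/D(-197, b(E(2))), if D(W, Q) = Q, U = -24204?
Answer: 127956347/25901117340 ≈ 0.0049402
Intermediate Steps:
E(A) = 12*A (E(A) = (2*A)*6 = 12*A)
((26925 + 42278)/(1/(U + 31600) - 41691))/D(-197, b(E(2))) = ((26925 + 42278)/(1/(-24204 + 31600) - 41691))/((-168*2)) = (69203/(1/7396 - 41691))/((-14*24)) = (69203/(1/7396 - 41691))/(-336) = (69203/(-308346635/7396))*(-1/336) = (69203*(-7396/308346635))*(-1/336) = -511825388/308346635*(-1/336) = 127956347/25901117340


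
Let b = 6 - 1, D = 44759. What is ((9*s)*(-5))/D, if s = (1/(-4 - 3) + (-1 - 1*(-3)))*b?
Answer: -225/24101 ≈ -0.0093357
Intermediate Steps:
b = 5
s = 65/7 (s = (1/(-4 - 3) + (-1 - 1*(-3)))*5 = (1/(-7) + (-1 + 3))*5 = (-⅐ + 2)*5 = (13/7)*5 = 65/7 ≈ 9.2857)
((9*s)*(-5))/D = ((9*(65/7))*(-5))/44759 = ((585/7)*(-5))*(1/44759) = -2925/7*1/44759 = -225/24101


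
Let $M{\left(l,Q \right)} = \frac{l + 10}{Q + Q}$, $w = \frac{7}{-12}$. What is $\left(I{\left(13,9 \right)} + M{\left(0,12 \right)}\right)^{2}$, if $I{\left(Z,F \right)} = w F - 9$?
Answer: $\frac{6889}{36} \approx 191.36$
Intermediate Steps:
$w = - \frac{7}{12}$ ($w = 7 \left(- \frac{1}{12}\right) = - \frac{7}{12} \approx -0.58333$)
$M{\left(l,Q \right)} = \frac{10 + l}{2 Q}$
$I{\left(Z,F \right)} = -9 - \frac{7 F}{12}$ ($I{\left(Z,F \right)} = - \frac{7 F}{12} - 9 = -9 - \frac{7 F}{12}$)
$\left(I{\left(13,9 \right)} + M{\left(0,12 \right)}\right)^{2} = \left(\left(-9 - \frac{21}{4}\right) + \frac{10 + 0}{2 \cdot 12}\right)^{2} = \left(\left(-9 - \frac{21}{4}\right) + \frac{1}{2} \cdot \frac{1}{12} \cdot 10\right)^{2} = \left(- \frac{57}{4} + \frac{5}{12}\right)^{2} = \left(- \frac{83}{6}\right)^{2} = \frac{6889}{36}$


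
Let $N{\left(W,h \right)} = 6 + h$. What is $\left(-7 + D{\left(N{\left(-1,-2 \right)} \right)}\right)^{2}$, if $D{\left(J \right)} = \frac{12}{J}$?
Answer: $16$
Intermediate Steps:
$\left(-7 + D{\left(N{\left(-1,-2 \right)} \right)}\right)^{2} = \left(-7 + \frac{12}{6 - 2}\right)^{2} = \left(-7 + \frac{12}{4}\right)^{2} = \left(-7 + 12 \cdot \frac{1}{4}\right)^{2} = \left(-7 + 3\right)^{2} = \left(-4\right)^{2} = 16$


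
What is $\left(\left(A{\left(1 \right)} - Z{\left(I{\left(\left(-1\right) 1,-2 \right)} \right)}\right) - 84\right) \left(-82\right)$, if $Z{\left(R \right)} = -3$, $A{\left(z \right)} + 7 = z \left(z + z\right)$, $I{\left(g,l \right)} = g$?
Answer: $7052$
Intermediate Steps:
$A{\left(z \right)} = -7 + 2 z^{2}$ ($A{\left(z \right)} = -7 + z \left(z + z\right) = -7 + z 2 z = -7 + 2 z^{2}$)
$\left(\left(A{\left(1 \right)} - Z{\left(I{\left(\left(-1\right) 1,-2 \right)} \right)}\right) - 84\right) \left(-82\right) = \left(\left(\left(-7 + 2 \cdot 1^{2}\right) - -3\right) - 84\right) \left(-82\right) = \left(\left(\left(-7 + 2 \cdot 1\right) + 3\right) - 84\right) \left(-82\right) = \left(\left(\left(-7 + 2\right) + 3\right) - 84\right) \left(-82\right) = \left(\left(-5 + 3\right) - 84\right) \left(-82\right) = \left(-2 - 84\right) \left(-82\right) = \left(-86\right) \left(-82\right) = 7052$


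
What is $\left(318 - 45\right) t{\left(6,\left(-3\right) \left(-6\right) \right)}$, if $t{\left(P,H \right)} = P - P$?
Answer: $0$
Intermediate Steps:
$t{\left(P,H \right)} = 0$
$\left(318 - 45\right) t{\left(6,\left(-3\right) \left(-6\right) \right)} = \left(318 - 45\right) 0 = 273 \cdot 0 = 0$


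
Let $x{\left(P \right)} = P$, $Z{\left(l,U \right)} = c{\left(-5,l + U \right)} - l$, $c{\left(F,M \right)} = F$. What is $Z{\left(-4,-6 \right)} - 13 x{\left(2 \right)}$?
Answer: $-27$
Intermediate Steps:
$Z{\left(l,U \right)} = -5 - l$
$Z{\left(-4,-6 \right)} - 13 x{\left(2 \right)} = \left(-5 - -4\right) - 26 = \left(-5 + 4\right) - 26 = -1 - 26 = -27$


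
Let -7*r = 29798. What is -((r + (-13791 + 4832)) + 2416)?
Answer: 75599/7 ≈ 10800.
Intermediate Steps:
r = -29798/7 (r = -⅐*29798 = -29798/7 ≈ -4256.9)
-((r + (-13791 + 4832)) + 2416) = -((-29798/7 + (-13791 + 4832)) + 2416) = -((-29798/7 - 8959) + 2416) = -(-92511/7 + 2416) = -1*(-75599/7) = 75599/7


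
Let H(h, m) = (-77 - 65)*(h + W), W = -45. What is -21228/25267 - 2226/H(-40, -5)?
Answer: -156233151/152486345 ≈ -1.0246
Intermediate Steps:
H(h, m) = 6390 - 142*h (H(h, m) = (-77 - 65)*(h - 45) = -142*(-45 + h) = 6390 - 142*h)
-21228/25267 - 2226/H(-40, -5) = -21228/25267 - 2226/(6390 - 142*(-40)) = -21228*1/25267 - 2226/(6390 + 5680) = -21228/25267 - 2226/12070 = -21228/25267 - 2226*1/12070 = -21228/25267 - 1113/6035 = -156233151/152486345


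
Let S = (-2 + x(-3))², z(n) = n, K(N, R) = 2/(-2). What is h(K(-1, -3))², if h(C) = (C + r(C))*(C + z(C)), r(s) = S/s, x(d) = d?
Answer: 2704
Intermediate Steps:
K(N, R) = -1 (K(N, R) = 2*(-½) = -1)
S = 25 (S = (-2 - 3)² = (-5)² = 25)
r(s) = 25/s
h(C) = 2*C*(C + 25/C) (h(C) = (C + 25/C)*(C + C) = (C + 25/C)*(2*C) = 2*C*(C + 25/C))
h(K(-1, -3))² = (50 + 2*(-1)²)² = (50 + 2*1)² = (50 + 2)² = 52² = 2704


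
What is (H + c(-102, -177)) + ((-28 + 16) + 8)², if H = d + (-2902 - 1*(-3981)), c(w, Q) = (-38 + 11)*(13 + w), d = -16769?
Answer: -13271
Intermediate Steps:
c(w, Q) = -351 - 27*w (c(w, Q) = -27*(13 + w) = -351 - 27*w)
H = -15690 (H = -16769 + (-2902 - 1*(-3981)) = -16769 + (-2902 + 3981) = -16769 + 1079 = -15690)
(H + c(-102, -177)) + ((-28 + 16) + 8)² = (-15690 + (-351 - 27*(-102))) + ((-28 + 16) + 8)² = (-15690 + (-351 + 2754)) + (-12 + 8)² = (-15690 + 2403) + (-4)² = -13287 + 16 = -13271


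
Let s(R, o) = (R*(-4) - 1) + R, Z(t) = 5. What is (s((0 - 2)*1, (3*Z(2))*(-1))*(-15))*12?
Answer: -900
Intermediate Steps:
s(R, o) = -1 - 3*R (s(R, o) = (-4*R - 1) + R = (-1 - 4*R) + R = -1 - 3*R)
(s((0 - 2)*1, (3*Z(2))*(-1))*(-15))*12 = ((-1 - 3*(0 - 2))*(-15))*12 = ((-1 - (-6))*(-15))*12 = ((-1 - 3*(-2))*(-15))*12 = ((-1 + 6)*(-15))*12 = (5*(-15))*12 = -75*12 = -900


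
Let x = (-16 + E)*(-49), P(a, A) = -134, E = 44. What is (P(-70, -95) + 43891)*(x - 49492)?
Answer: -2225656048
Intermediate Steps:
x = -1372 (x = (-16 + 44)*(-49) = 28*(-49) = -1372)
(P(-70, -95) + 43891)*(x - 49492) = (-134 + 43891)*(-1372 - 49492) = 43757*(-50864) = -2225656048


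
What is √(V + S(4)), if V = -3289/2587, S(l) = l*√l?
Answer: √266461/199 ≈ 2.5940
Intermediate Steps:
S(l) = l^(3/2)
V = -253/199 (V = -3289*1/2587 = -253/199 ≈ -1.2714)
√(V + S(4)) = √(-253/199 + 4^(3/2)) = √(-253/199 + 8) = √(1339/199) = √266461/199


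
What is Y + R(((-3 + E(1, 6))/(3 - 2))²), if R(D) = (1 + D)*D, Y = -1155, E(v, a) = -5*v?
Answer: 3005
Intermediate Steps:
R(D) = D*(1 + D)
Y + R(((-3 + E(1, 6))/(3 - 2))²) = -1155 + ((-3 - 5*1)/(3 - 2))²*(1 + ((-3 - 5*1)/(3 - 2))²) = -1155 + ((-3 - 5)/1)²*(1 + ((-3 - 5)/1)²) = -1155 + (-8*1)²*(1 + (-8*1)²) = -1155 + (-8)²*(1 + (-8)²) = -1155 + 64*(1 + 64) = -1155 + 64*65 = -1155 + 4160 = 3005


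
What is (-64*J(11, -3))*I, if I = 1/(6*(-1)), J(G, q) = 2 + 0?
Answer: 64/3 ≈ 21.333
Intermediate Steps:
J(G, q) = 2
I = -1/6 (I = 1/(-6) = -1/6 ≈ -0.16667)
(-64*J(11, -3))*I = -64*2*(-1/6) = -128*(-1/6) = 64/3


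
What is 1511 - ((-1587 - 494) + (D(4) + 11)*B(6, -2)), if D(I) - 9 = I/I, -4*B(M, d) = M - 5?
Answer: 14389/4 ≈ 3597.3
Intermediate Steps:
B(M, d) = 5/4 - M/4 (B(M, d) = -(M - 5)/4 = -(-5 + M)/4 = 5/4 - M/4)
D(I) = 10 (D(I) = 9 + I/I = 9 + 1 = 10)
1511 - ((-1587 - 494) + (D(4) + 11)*B(6, -2)) = 1511 - ((-1587 - 494) + (10 + 11)*(5/4 - ¼*6)) = 1511 - (-2081 + 21*(5/4 - 3/2)) = 1511 - (-2081 + 21*(-¼)) = 1511 - (-2081 - 21/4) = 1511 - 1*(-8345/4) = 1511 + 8345/4 = 14389/4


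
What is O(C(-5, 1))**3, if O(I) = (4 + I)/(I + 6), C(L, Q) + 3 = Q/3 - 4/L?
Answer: 4096/29791 ≈ 0.13749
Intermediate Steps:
C(L, Q) = -3 - 4/L + Q/3 (C(L, Q) = -3 + (Q/3 - 4/L) = -3 + (-4/L + Q/3) = -3 - 4/L + Q/3)
O(I) = (4 + I)/(6 + I)
O(C(-5, 1))**3 = ((4 + (-3 - 4/(-5) + (1/3)*1))/(6 + (-3 - 4/(-5) + (1/3)*1)))**3 = ((4 + (-3 - 4*(-1/5) + 1/3))/(6 + (-3 - 4*(-1/5) + 1/3)))**3 = ((4 + (-3 + 4/5 + 1/3))/(6 + (-3 + 4/5 + 1/3)))**3 = ((4 - 28/15)/(6 - 28/15))**3 = ((32/15)/(62/15))**3 = ((15/62)*(32/15))**3 = (16/31)**3 = 4096/29791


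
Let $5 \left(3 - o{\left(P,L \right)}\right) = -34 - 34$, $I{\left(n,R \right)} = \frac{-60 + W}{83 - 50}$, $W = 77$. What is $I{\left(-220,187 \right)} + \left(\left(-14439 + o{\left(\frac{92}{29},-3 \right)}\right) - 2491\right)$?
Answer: $- \frac{2790626}{165} \approx -16913.0$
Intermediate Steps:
$I{\left(n,R \right)} = \frac{17}{33}$ ($I{\left(n,R \right)} = \frac{-60 + 77}{83 - 50} = \frac{17}{33}$)
$o{\left(P,L \right)} = \frac{83}{5}$ ($o{\left(P,L \right)} = 3 - \frac{-34 - 34}{5} = 3 - - \frac{68}{5} = 3 + \frac{68}{5} = \frac{83}{5}$)
$I{\left(-220,187 \right)} + \left(\left(-14439 + o{\left(\frac{92}{29},-3 \right)}\right) - 2491\right) = \frac{17}{33} + \left(\left(-14439 + \frac{83}{5}\right) - 2491\right) = \frac{17}{33} - \frac{84567}{5} = - \frac{2790626}{165}$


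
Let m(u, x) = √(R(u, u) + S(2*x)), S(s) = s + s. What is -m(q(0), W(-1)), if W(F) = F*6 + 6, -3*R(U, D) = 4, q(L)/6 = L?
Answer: -2*I*√3/3 ≈ -1.1547*I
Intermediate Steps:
q(L) = 6*L
R(U, D) = -4/3 (R(U, D) = -⅓*4 = -4/3)
S(s) = 2*s
W(F) = 6 + 6*F (W(F) = 6*F + 6 = 6 + 6*F)
m(u, x) = √(-4/3 + 4*x) (m(u, x) = √(-4/3 + 2*(2*x)) = √(-4/3 + 4*x))
-m(q(0), W(-1)) = -2*√(-3 + 9*(6 + 6*(-1)))/3 = -2*√(-3 + 9*(6 - 6))/3 = -2*√(-3 + 9*0)/3 = -2*√(-3 + 0)/3 = -2*√(-3)/3 = -2*I*√3/3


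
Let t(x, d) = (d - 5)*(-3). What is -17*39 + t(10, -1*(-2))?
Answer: -654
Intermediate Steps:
t(x, d) = 15 - 3*d (t(x, d) = (-5 + d)*(-3) = 15 - 3*d)
-17*39 + t(10, -1*(-2)) = -17*39 + (15 - (-3)*(-2)) = -663 + (15 - 3*2) = -663 + (15 - 6) = -663 + 9 = -654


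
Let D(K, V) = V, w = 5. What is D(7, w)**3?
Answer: 125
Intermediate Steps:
D(7, w)**3 = 5**3 = 125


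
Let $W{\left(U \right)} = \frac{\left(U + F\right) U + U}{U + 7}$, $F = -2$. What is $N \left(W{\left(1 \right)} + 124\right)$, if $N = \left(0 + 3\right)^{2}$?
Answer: $1116$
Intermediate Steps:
$N = 9$ ($N = 3^{2} = 9$)
$W{\left(U \right)} = \frac{U + U \left(-2 + U\right)}{7 + U}$ ($W{\left(U \right)} = \frac{\left(U - 2\right) U + U}{U + 7} = \frac{\left(-2 + U\right) U + U}{7 + U} = \frac{U \left(-2 + U\right) + U}{7 + U} = \frac{U + U \left(-2 + U\right)}{7 + U}$)
$N \left(W{\left(1 \right)} + 124\right) = 9 \left(1 \frac{1}{7 + 1} \left(-1 + 1\right) + 124\right) = 9 \left(1 \cdot \frac{1}{8} \cdot 0 + 124\right) = 9 \left(0 + 124\right) = 9 \cdot 124 = 1116$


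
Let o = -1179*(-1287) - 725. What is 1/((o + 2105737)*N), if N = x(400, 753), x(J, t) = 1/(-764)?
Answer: -764/3622385 ≈ -0.00021091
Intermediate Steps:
x(J, t) = -1/764
N = -1/764 ≈ -0.0013089
o = 1516648 (o = 1517373 - 725 = 1516648)
1/((o + 2105737)*N) = 1/((1516648 + 2105737)*(-1/764)) = -764/3622385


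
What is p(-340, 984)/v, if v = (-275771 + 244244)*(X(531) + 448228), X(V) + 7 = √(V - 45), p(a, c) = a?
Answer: 10159676/422255958861339 - 68*√6/140751986287113 ≈ 2.4059e-8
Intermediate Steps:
X(V) = -7 + √(-45 + V) (X(V) = -7 + √(V - 45) = -7 + √(-45 + V))
v = -14131063467 - 283743*√6 (v = (-275771 + 244244)*((-7 + √(-45 + 531)) + 448228) = -31527*((-7 + √486) + 448228) = -31527*((-7 + 9*√6) + 448228) = -31527*(448221 + 9*√6) = -14131063467 - 283743*√6 ≈ -1.4132e+10)
p(-340, 984)/v = -340/(-14131063467 - 283743*√6)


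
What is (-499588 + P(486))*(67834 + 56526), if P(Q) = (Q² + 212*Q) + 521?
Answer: -19877578040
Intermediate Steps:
P(Q) = 521 + Q² + 212*Q
(-499588 + P(486))*(67834 + 56526) = (-499588 + (521 + 486² + 212*486))*(67834 + 56526) = (-499588 + (521 + 236196 + 103032))*124360 = (-499588 + 339749)*124360 = -159839*124360 = -19877578040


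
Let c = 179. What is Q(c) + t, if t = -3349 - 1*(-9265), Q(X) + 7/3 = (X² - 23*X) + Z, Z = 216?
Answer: 102161/3 ≈ 34054.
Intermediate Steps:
Q(X) = 641/3 + X² - 23*X (Q(X) = -7/3 + ((X² - 23*X) + 216) = -7/3 + (216 + X² - 23*X) = 641/3 + X² - 23*X)
t = 5916 (t = -3349 + 9265 = 5916)
Q(c) + t = (641/3 + 179² - 23*179) + 5916 = (641/3 + 32041 - 4117) + 5916 = 84413/3 + 5916 = 102161/3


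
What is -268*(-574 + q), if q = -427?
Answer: 268268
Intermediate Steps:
-268*(-574 + q) = -268*(-574 - 427) = -268*(-1001) = 268268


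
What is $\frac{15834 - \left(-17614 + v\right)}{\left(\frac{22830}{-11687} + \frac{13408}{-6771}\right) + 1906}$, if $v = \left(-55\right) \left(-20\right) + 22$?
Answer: $\frac{1279021458351}{75257800568} \approx 16.995$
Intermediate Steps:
$v = 1122$ ($v = 1100 + 22 = 1122$)
$\frac{15834 - \left(-17614 + v\right)}{\left(\frac{22830}{-11687} + \frac{13408}{-6771}\right) + 1906} = \frac{15834 + \left(17614 - 1122\right)}{\left(\frac{22830}{-11687} + \frac{13408}{-6771}\right) + 1906} = \frac{15834 + \left(17614 - 1122\right)}{\left(22830 \left(- \frac{1}{11687}\right) + 13408 \left(- \frac{1}{6771}\right)\right) + 1906} = \frac{15834 + 16492}{\left(- \frac{22830}{11687} - \frac{13408}{6771}\right) + 1906} = \frac{32326}{- \frac{311281226}{79132677} + 1906} = \frac{32326}{\frac{150515601136}{79132677}} = 32326 \cdot \frac{79132677}{150515601136} = \frac{1279021458351}{75257800568}$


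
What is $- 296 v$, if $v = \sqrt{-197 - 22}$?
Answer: $- 296 i \sqrt{219} \approx - 4380.4 i$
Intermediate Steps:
$v = i \sqrt{219}$ ($v = \sqrt{-219} = i \sqrt{219} \approx 14.799 i$)
$- 296 v = - 296 i \sqrt{219}$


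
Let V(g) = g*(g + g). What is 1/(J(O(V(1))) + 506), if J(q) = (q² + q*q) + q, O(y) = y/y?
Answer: 1/509 ≈ 0.0019646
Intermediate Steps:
V(g) = 2*g² (V(g) = g*(2*g) = 2*g²)
O(y) = 1
J(q) = q + 2*q² (J(q) = (q² + q²) + q = 2*q² + q = q + 2*q²)
1/(J(O(V(1))) + 506) = 1/(1*(1 + 2*1) + 506) = 1/(1*(1 + 2) + 506) = 1/(1*3 + 506) = 1/(3 + 506) = 1/509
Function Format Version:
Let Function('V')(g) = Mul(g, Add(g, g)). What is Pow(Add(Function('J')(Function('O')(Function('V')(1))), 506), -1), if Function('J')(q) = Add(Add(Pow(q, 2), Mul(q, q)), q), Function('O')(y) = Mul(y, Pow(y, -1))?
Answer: Rational(1, 509) ≈ 0.0019646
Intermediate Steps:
Function('V')(g) = Mul(2, Pow(g, 2)) (Function('V')(g) = Mul(g, Mul(2, g)) = Mul(2, Pow(g, 2)))
Function('O')(y) = 1
Function('J')(q) = Add(q, Mul(2, Pow(q, 2))) (Function('J')(q) = Add(Add(Pow(q, 2), Pow(q, 2)), q) = Add(Mul(2, Pow(q, 2)), q) = Add(q, Mul(2, Pow(q, 2))))
Pow(Add(Function('J')(Function('O')(Function('V')(1))), 506), -1) = Pow(Add(Mul(1, Add(1, Mul(2, 1))), 506), -1) = Pow(Add(Mul(1, Add(1, 2)), 506), -1) = Pow(Add(Mul(1, 3), 506), -1) = Pow(Add(3, 506), -1) = Pow(509, -1) = Rational(1, 509)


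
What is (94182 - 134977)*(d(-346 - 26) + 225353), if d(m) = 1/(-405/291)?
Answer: -248217650722/27 ≈ -9.1932e+9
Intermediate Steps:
d(m) = -97/135 (d(m) = 1/(-405*1/291) = 1/(-135/97) = -97/135)
(94182 - 134977)*(d(-346 - 26) + 225353) = (94182 - 134977)*(-97/135 + 225353) = -40795*30422558/135 = -248217650722/27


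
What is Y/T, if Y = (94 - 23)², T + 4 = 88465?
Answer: 5041/88461 ≈ 0.056986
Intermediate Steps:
T = 88461 (T = -4 + 88465 = 88461)
Y = 5041 (Y = 71² = 5041)
Y/T = 5041/88461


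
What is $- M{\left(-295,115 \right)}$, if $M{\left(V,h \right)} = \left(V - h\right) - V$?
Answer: $115$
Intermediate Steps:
$M{\left(V,h \right)} = - h$
$- M{\left(-295,115 \right)} = - \left(-1\right) 115 = \left(-1\right) \left(-115\right) = 115$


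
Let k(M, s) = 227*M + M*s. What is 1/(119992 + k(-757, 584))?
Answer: -1/493935 ≈ -2.0246e-6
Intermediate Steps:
1/(119992 + k(-757, 584)) = 1/(119992 - 757*(227 + 584)) = 1/(119992 - 757*811) = 1/(119992 - 613927) = 1/(-493935) = -1/493935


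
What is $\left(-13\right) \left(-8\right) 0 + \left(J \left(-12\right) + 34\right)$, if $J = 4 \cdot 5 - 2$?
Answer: $-182$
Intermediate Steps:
$J = 18$ ($J = 20 - 2 = 18$)
$\left(-13\right) \left(-8\right) 0 + \left(J \left(-12\right) + 34\right) = \left(-13\right) \left(-8\right) 0 + \left(18 \left(-12\right) + 34\right) = 104 \cdot 0 + \left(-216 + 34\right) = 0 - 182 = -182$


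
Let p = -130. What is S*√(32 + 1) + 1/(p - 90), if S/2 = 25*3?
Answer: -1/220 + 150*√33 ≈ 861.68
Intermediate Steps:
S = 150 (S = 2*(25*3) = 2*75 = 150)
S*√(32 + 1) + 1/(p - 90) = 150*√(32 + 1) + 1/(-130 - 90) = 150*√33 + 1/(-220) = 150*√33 - 1/220 = -1/220 + 150*√33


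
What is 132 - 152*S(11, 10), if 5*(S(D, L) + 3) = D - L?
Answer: 2788/5 ≈ 557.60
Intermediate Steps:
S(D, L) = -3 - L/5 + D/5 (S(D, L) = -3 + (D - L)/5 = -3 + (-L/5 + D/5) = -3 - L/5 + D/5)
132 - 152*S(11, 10) = 132 - 152*(-3 - 1/5*10 + (1/5)*11) = 132 - 152*(-3 - 2 + 11/5) = 132 - 152*(-14/5) = 132 + 2128/5 = 2788/5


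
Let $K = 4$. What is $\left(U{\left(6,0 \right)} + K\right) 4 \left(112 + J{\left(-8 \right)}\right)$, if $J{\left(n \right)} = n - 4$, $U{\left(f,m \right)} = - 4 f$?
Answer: $-8000$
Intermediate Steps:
$J{\left(n \right)} = -4 + n$
$\left(U{\left(6,0 \right)} + K\right) 4 \left(112 + J{\left(-8 \right)}\right) = \left(\left(-4\right) 6 + 4\right) 4 \left(112 - 12\right) = \left(-24 + 4\right) 4 \left(112 - 12\right) = \left(-20\right) 4 \cdot 100 = \left(-80\right) 100 = -8000$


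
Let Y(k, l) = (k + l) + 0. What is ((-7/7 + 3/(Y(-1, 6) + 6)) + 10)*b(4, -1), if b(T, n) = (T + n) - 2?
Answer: 102/11 ≈ 9.2727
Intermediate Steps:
b(T, n) = -2 + T + n
Y(k, l) = k + l
((-7/7 + 3/(Y(-1, 6) + 6)) + 10)*b(4, -1) = ((-7/7 + 3/((-1 + 6) + 6)) + 10)*(-2 + 4 - 1) = ((-7*⅐ + 3/(5 + 6)) + 10)*1 = ((-1 + 3/11) + 10)*1 = (-8/11 + 10)*1 = (102/11)*1 = 102/11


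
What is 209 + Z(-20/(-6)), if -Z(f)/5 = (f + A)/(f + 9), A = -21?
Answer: 7998/37 ≈ 216.16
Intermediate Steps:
Z(f) = -5*(-21 + f)/(9 + f) (Z(f) = -5*(f - 21)/(f + 9) = -5*(-21 + f)/(9 + f))
209 + Z(-20/(-6)) = 209 + 5*(21 - (-20)/(-6))/(9 - 20/(-6)) = 209 + 5*(21 - (-20)*(-1)/6)/(9 - 20*(-1/6)) = 209 + 5*(21 - 1*10/3)/(9 + 10/3) = 209 + 5*(21 - 10/3)/(37/3) = 209 + 5*(3/37)*(53/3) = 209 + 265/37 = 7998/37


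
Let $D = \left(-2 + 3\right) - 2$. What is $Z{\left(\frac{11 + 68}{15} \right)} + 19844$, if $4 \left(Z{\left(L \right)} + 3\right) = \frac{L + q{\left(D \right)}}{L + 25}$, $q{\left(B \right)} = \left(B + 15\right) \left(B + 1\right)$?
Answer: $\frac{36031335}{1816} \approx 19841.0$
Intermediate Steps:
$D = -1$ ($D = 1 - 2 = -1$)
$q{\left(B \right)} = \left(1 + B\right) \left(15 + B\right)$ ($q{\left(B \right)} = \left(15 + B\right) \left(1 + B\right) = \left(1 + B\right) \left(15 + B\right)$)
$Z{\left(L \right)} = -3 + \frac{L}{4 \left(25 + L\right)}$ ($Z{\left(L \right)} = -3 + \frac{\left(L + \left(15 + \left(-1\right)^{2} + 16 \left(-1\right)\right)\right) \frac{1}{L + 25}}{4} = -3 + \frac{\left(L + \left(15 + 1 - 16\right)\right) \frac{1}{25 + L}}{4} = -3 + \frac{\left(L + 0\right) \frac{1}{25 + L}}{4} = -3 + \frac{L \frac{1}{25 + L}}{4} = -3 + \frac{L}{4 \left(25 + L\right)}$)
$Z{\left(\frac{11 + 68}{15} \right)} + 19844 = \frac{-300 - 11 \frac{11 + 68}{15}}{4 \left(25 + \frac{11 + 68}{15}\right)} + 19844 = \frac{-300 - 11 \cdot 79 \cdot \frac{1}{15}}{4 \left(25 + 79 \cdot \frac{1}{15}\right)} + 19844 = \frac{-300 - \frac{869}{15}}{4 \left(25 + \frac{79}{15}\right)} + 19844 = \frac{-300 - \frac{869}{15}}{4 \cdot \frac{454}{15}} + 19844 = \frac{1}{4} \cdot \frac{15}{454} \left(- \frac{5369}{15}\right) + 19844 = - \frac{5369}{1816} + 19844 = \frac{36031335}{1816}$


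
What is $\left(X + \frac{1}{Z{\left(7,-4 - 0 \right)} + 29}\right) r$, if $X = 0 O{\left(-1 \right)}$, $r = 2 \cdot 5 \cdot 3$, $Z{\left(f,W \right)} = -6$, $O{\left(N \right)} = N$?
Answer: $\frac{30}{23} \approx 1.3043$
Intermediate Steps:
$r = 30$ ($r = 10 \cdot 3 = 30$)
$X = 0$ ($X = 0 \left(-1\right) = 0$)
$\left(X + \frac{1}{Z{\left(7,-4 - 0 \right)} + 29}\right) r = \left(0 + \frac{1}{-6 + 29}\right) 30 = \left(0 + \frac{1}{23}\right) 30 = \frac{1}{23} \cdot 30 = \frac{30}{23}$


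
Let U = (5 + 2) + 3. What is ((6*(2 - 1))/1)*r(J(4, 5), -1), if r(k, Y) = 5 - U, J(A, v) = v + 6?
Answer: -30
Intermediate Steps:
U = 10 (U = 7 + 3 = 10)
J(A, v) = 6 + v
r(k, Y) = -5 (r(k, Y) = 5 - 1*10 = 5 - 10 = -5)
((6*(2 - 1))/1)*r(J(4, 5), -1) = ((6*(2 - 1))/1)*(-5) = (1*(6*1))*(-5) = (1*6)*(-5) = 6*(-5) = -30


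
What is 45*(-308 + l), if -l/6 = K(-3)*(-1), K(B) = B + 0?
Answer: -14670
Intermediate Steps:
K(B) = B
l = -18 (l = -(-18)*(-1) = -6*3 = -18)
45*(-308 + l) = 45*(-308 - 18) = 45*(-326) = -14670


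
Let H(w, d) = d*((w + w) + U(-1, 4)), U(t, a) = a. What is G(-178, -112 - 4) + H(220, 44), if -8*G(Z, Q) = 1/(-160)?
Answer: 25006081/1280 ≈ 19536.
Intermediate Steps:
H(w, d) = d*(4 + 2*w) (H(w, d) = d*((w + w) + 4) = d*(2*w + 4) = d*(4 + 2*w))
G(Z, Q) = 1/1280 (G(Z, Q) = -1/8/(-160) = -1/8*(-1/160) = 1/1280)
G(-178, -112 - 4) + H(220, 44) = 1/1280 + 2*44*(2 + 220) = 1/1280 + 2*44*222 = 1/1280 + 19536 = 25006081/1280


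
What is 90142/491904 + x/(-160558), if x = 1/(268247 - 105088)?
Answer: 590350836258655/3221538659220672 ≈ 0.18325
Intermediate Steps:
x = 1/163159 ≈ 6.1290e-6
90142/491904 + x/(-160558) = 90142/491904 + (1/163159)/(-160558) = 90142*(1/491904) + (1/163159)*(-1/160558) = 45071/245952 - 1/26196482722 = 590350836258655/3221538659220672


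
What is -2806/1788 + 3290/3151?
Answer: -1479593/2816994 ≈ -0.52524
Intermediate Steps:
-2806/1788 + 3290/3151 = -2806*1/1788 + 3290*(1/3151) = -1403/894 + 3290/3151 = -1479593/2816994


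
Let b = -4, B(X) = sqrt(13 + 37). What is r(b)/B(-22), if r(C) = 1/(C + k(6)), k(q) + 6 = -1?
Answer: -sqrt(2)/110 ≈ -0.012856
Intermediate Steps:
k(q) = -7 (k(q) = -6 - 1 = -7)
B(X) = 5*sqrt(2) (B(X) = sqrt(50) = 5*sqrt(2))
r(C) = 1/(-7 + C) (r(C) = 1/(C - 7) = 1/(-7 + C))
r(b)/B(-22) = 1/((-7 - 4)*((5*sqrt(2)))) = (sqrt(2)/10)/(-11) = -sqrt(2)/110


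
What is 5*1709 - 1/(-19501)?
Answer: 166636046/19501 ≈ 8545.0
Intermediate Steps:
5*1709 - 1/(-19501) = 8545 - 1*(-1/19501) = 8545 + 1/19501 = 166636046/19501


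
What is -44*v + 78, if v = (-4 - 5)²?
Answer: -3486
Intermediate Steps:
v = 81 (v = (-9)² = 81)
-44*v + 78 = -44*81 + 78 = -3564 + 78 = -3486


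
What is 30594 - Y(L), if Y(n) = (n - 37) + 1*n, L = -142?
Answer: 30915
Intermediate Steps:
Y(n) = -37 + 2*n (Y(n) = (-37 + n) + n = -37 + 2*n)
30594 - Y(L) = 30594 - (-37 + 2*(-142)) = 30594 - (-37 - 284) = 30594 - 1*(-321) = 30594 + 321 = 30915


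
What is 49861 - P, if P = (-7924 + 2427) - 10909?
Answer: 66267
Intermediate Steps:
P = -16406 (P = -5497 - 10909 = -16406)
49861 - P = 49861 - 1*(-16406) = 49861 + 16406 = 66267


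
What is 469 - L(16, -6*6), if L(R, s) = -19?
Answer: 488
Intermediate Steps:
469 - L(16, -6*6) = 469 - 1*(-19) = 469 + 19 = 488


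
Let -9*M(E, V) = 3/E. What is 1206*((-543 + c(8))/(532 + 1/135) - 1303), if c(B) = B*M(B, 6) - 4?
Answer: -112949923518/71821 ≈ -1.5727e+6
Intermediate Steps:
M(E, V) = -1/(3*E)
c(B) = -13/3 (c(B) = B*(-1/(3*B)) - 4 = -⅓ - 4 = -13/3)
1206*((-543 + c(8))/(532 + 1/135) - 1303) = 1206*((-543 - 13/3)/(532 + 1/135) - 1303) = 1206*(-1642/(3*(532 + 1/135)) - 1303) = 1206*(-1642/(3*71821/135) - 1303) = 1206*(-1642/3*135/71821 - 1303) = 1206*(-73890/71821 - 1303) = 1206*(-93656653/71821) = -112949923518/71821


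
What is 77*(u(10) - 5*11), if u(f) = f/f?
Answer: -4158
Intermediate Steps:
u(f) = 1
77*(u(10) - 5*11) = 77*(1 - 5*11) = 77*(1 - 55) = 77*(-54) = -4158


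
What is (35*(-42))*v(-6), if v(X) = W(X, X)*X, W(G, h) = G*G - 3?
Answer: 291060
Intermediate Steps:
W(G, h) = -3 + G² (W(G, h) = G² - 3 = -3 + G²)
v(X) = X*(-3 + X²) (v(X) = (-3 + X²)*X = X*(-3 + X²))
(35*(-42))*v(-6) = (35*(-42))*(-6*(-3 + (-6)²)) = -(-8820)*(-3 + 36) = -(-8820)*33 = -1470*(-198) = 291060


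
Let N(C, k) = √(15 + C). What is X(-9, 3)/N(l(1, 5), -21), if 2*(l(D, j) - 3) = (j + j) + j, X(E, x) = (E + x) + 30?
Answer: 8*√102/17 ≈ 4.7527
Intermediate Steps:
X(E, x) = 30 + E + x
l(D, j) = 3 + 3*j/2 (l(D, j) = 3 + ((j + j) + j)/2 = 3 + (2*j + j)/2 = 3 + (3*j)/2 = 3 + 3*j/2)
X(-9, 3)/N(l(1, 5), -21) = (30 - 9 + 3)/(√(15 + (3 + (3/2)*5))) = 24/(√(15 + (3 + 15/2))) = 24/(√(15 + 21/2)) = 24/(√(51/2)) = 24/((√102/2)) = 24*(√102/51) = 8*√102/17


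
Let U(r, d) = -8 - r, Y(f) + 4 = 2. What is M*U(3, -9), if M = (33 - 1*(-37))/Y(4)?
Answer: 385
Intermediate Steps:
Y(f) = -2 (Y(f) = -4 + 2 = -2)
M = -35 (M = (33 - 1*(-37))/(-2) = (33 + 37)*(-½) = 70*(-½) = -35)
M*U(3, -9) = -35*(-8 - 1*3) = -35*(-8 - 3) = -35*(-11) = 385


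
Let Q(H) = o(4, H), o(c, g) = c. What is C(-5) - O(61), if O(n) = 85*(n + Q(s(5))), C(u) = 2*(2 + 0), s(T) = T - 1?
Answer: -5521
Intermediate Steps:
s(T) = -1 + T
Q(H) = 4
C(u) = 4 (C(u) = 2*2 = 4)
O(n) = 340 + 85*n (O(n) = 85*(n + 4) = 85*(4 + n) = 340 + 85*n)
C(-5) - O(61) = 4 - (340 + 85*61) = 4 - (340 + 5185) = 4 - 1*5525 = 4 - 5525 = -5521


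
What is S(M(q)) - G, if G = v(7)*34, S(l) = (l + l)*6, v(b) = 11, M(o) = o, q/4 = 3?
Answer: -230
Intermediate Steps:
q = 12 (q = 4*3 = 12)
S(l) = 12*l (S(l) = (2*l)*6 = 12*l)
G = 374 (G = 11*34 = 374)
S(M(q)) - G = 12*12 - 1*374 = 144 - 374 = -230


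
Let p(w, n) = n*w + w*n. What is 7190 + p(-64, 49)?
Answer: 918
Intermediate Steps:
p(w, n) = 2*n*w (p(w, n) = n*w + n*w = 2*n*w)
7190 + p(-64, 49) = 7190 + 2*49*(-64) = 7190 - 6272 = 918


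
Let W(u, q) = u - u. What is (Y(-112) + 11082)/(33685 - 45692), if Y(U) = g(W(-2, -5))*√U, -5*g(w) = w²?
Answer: -11082/12007 ≈ -0.92296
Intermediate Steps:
W(u, q) = 0
g(w) = -w²/5
Y(U) = 0 (Y(U) = (-⅕*0²)*√U = (-⅕*0)*√U = 0*√U = 0)
(Y(-112) + 11082)/(33685 - 45692) = (0 + 11082)/(33685 - 45692) = 11082/(-12007) = 11082*(-1/12007) = -11082/12007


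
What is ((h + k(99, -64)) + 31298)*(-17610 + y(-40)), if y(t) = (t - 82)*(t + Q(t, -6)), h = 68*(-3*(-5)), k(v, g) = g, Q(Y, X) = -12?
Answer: -363373564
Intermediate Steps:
h = 1020 (h = 68*15 = 1020)
y(t) = (-82 + t)*(-12 + t) (y(t) = (t - 82)*(t - 12) = (-82 + t)*(-12 + t))
((h + k(99, -64)) + 31298)*(-17610 + y(-40)) = ((1020 - 64) + 31298)*(-17610 + (984 + (-40)² - 94*(-40))) = (956 + 31298)*(-17610 + (984 + 1600 + 3760)) = 32254*(-17610 + 6344) = 32254*(-11266) = -363373564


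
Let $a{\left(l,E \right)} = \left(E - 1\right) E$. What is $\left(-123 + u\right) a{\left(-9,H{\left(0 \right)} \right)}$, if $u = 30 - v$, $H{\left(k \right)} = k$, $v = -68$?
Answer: $0$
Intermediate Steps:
$a{\left(l,E \right)} = E \left(-1 + E\right)$ ($a{\left(l,E \right)} = \left(-1 + E\right) E = E \left(-1 + E\right)$)
$u = 98$ ($u = 30 - -68 = 30 + 68 = 98$)
$\left(-123 + u\right) a{\left(-9,H{\left(0 \right)} \right)} = \left(-123 + 98\right) 0 \left(-1 + 0\right) = - 25 \cdot 0 \left(-1\right) = \left(-25\right) 0 = 0$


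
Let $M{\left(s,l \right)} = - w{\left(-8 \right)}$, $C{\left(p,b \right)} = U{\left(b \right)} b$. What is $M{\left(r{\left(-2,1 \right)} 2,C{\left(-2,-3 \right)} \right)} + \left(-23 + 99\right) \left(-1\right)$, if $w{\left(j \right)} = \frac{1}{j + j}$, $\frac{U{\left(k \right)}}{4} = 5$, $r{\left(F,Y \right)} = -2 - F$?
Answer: $- \frac{1215}{16} \approx -75.938$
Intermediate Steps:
$U{\left(k \right)} = 20$ ($U{\left(k \right)} = 4 \cdot 5 = 20$)
$w{\left(j \right)} = \frac{1}{2 j}$
$C{\left(p,b \right)} = 20 b$
$M{\left(s,l \right)} = \frac{1}{16}$ ($M{\left(s,l \right)} = - \frac{1}{2 \left(-8\right)} = - \frac{-1}{2 \cdot 8} = \left(-1\right) \left(- \frac{1}{16}\right) = \frac{1}{16}$)
$M{\left(r{\left(-2,1 \right)} 2,C{\left(-2,-3 \right)} \right)} + \left(-23 + 99\right) \left(-1\right) = \frac{1}{16} + \left(-23 + 99\right) \left(-1\right) = \frac{1}{16} + 76 \left(-1\right) = \frac{1}{16} - 76 = - \frac{1215}{16}$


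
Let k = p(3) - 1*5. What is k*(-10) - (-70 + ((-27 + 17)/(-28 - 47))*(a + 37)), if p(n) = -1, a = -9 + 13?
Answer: 1868/15 ≈ 124.53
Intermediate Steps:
a = 4
k = -6 (k = -1 - 1*5 = -1 - 5 = -6)
k*(-10) - (-70 + ((-27 + 17)/(-28 - 47))*(a + 37)) = -6*(-10) - (-70 + ((-27 + 17)/(-28 - 47))*(4 + 37)) = 60 - (-70 - 10/(-75)*41) = 60 - (-70 - 10*(-1/75)*41) = 60 - (-70 + (2/15)*41) = 60 - (-70 + 82/15) = 60 - 1*(-968/15) = 60 + 968/15 = 1868/15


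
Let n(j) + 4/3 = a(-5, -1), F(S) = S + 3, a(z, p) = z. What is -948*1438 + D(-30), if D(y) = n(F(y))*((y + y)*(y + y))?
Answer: -1386024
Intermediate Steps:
F(S) = 3 + S
n(j) = -19/3 (n(j) = -4/3 - 5 = -19/3)
D(y) = -76*y²/3 (D(y) = -19*(y + y)*(y + y)/3 = -19*2*y*2*y/3 = -76*y²/3)
-948*1438 + D(-30) = -948*1438 - 76/3*(-30)² = -1363224 - 76/3*900 = -1363224 - 22800 = -1386024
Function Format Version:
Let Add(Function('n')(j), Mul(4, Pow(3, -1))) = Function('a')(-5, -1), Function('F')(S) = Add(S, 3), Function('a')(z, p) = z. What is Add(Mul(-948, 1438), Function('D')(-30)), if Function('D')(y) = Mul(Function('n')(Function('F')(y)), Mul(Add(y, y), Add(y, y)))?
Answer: -1386024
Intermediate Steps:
Function('F')(S) = Add(3, S)
Function('n')(j) = Rational(-19, 3) (Function('n')(j) = Add(Rational(-4, 3), -5) = Rational(-19, 3))
Function('D')(y) = Mul(Rational(-76, 3), Pow(y, 2)) (Function('D')(y) = Mul(Rational(-19, 3), Mul(Add(y, y), Add(y, y))) = Mul(Rational(-19, 3), Mul(Mul(2, y), Mul(2, y))) = Mul(Rational(-19, 3), Mul(4, Pow(y, 2))) = Mul(Rational(-76, 3), Pow(y, 2)))
Add(Mul(-948, 1438), Function('D')(-30)) = Add(Mul(-948, 1438), Mul(Rational(-76, 3), Pow(-30, 2))) = Add(-1363224, Mul(Rational(-76, 3), 900)) = Add(-1363224, -22800) = -1386024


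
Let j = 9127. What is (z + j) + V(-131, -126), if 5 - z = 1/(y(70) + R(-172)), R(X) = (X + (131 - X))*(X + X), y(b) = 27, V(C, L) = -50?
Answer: 409026035/45037 ≈ 9082.0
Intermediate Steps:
R(X) = 262*X (R(X) = 131*(2*X) = 262*X)
z = 225186/45037 (z = 5 - 1/(27 + 262*(-172)) = 5 - 1/(27 - 45064) = 5 - 1/(-45037) = 5 - 1*(-1/45037) = 5 + 1/45037 = 225186/45037 ≈ 5.0000)
(z + j) + V(-131, -126) = (225186/45037 + 9127) - 50 = 411277885/45037 - 50 = 409026035/45037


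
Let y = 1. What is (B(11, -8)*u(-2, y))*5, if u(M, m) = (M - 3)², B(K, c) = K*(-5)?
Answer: -6875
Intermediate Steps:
B(K, c) = -5*K
u(M, m) = (-3 + M)²
(B(11, -8)*u(-2, y))*5 = ((-5*11)*(-3 - 2)²)*5 = -55*(-5)²*5 = -55*25*5 = -1375*5 = -6875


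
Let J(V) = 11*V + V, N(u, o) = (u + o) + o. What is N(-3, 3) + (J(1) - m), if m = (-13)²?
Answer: -154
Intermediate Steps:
N(u, o) = u + 2*o (N(u, o) = (o + u) + o = u + 2*o)
m = 169
J(V) = 12*V
N(-3, 3) + (J(1) - m) = (-3 + 2*3) + (12*1 - 1*169) = (-3 + 6) + (12 - 169) = 3 - 157 = -154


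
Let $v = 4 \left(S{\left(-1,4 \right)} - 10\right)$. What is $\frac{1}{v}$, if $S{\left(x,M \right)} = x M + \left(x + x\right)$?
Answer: $- \frac{1}{64} \approx -0.015625$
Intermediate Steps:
$S{\left(x,M \right)} = 2 x + M x$ ($S{\left(x,M \right)} = M x + 2 x = 2 x + M x$)
$v = -64$ ($v = 4 \left(- (2 + 4) - 10\right) = 4 \left(\left(-1\right) 6 - 10\right) = 4 \left(-6 - 10\right) = 4 \left(-16\right) = -64$)
$\frac{1}{v} = \frac{1}{-64} = - \frac{1}{64}$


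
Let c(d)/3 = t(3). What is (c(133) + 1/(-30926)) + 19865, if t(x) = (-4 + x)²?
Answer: 614437767/30926 ≈ 19868.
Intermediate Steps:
c(d) = 3 (c(d) = 3*(-4 + 3)² = 3*(-1)² = 3*1 = 3)
(c(133) + 1/(-30926)) + 19865 = (3 + 1/(-30926)) + 19865 = (3 - 1/30926) + 19865 = 92777/30926 + 19865 = 614437767/30926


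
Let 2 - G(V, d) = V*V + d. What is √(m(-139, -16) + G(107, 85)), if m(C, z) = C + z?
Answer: I*√11687 ≈ 108.11*I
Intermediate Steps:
G(V, d) = 2 - d - V² (G(V, d) = 2 - (V*V + d) = 2 - (V² + d) = 2 - (d + V²) = 2 + (-d - V²) = 2 - d - V²)
√(m(-139, -16) + G(107, 85)) = √((-139 - 16) + (2 - 1*85 - 1*107²)) = √(-155 + (2 - 85 - 1*11449)) = √(-155 + (2 - 85 - 11449)) = √(-155 - 11532) = √(-11687) = I*√11687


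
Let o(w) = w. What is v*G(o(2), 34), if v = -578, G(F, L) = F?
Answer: -1156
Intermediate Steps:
v*G(o(2), 34) = -578*2 = -1156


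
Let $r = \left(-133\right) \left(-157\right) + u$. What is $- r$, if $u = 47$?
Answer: $-20928$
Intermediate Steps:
$r = 20928$ ($r = \left(-133\right) \left(-157\right) + 47 = 20881 + 47 = 20928$)
$- r = \left(-1\right) 20928 = -20928$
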